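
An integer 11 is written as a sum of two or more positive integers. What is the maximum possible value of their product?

54

Let g[k] be the best product for length k (with at least one cut). For each first piece i, the rest contributes max(k−i, g[k−i]).
g[2] = 1·max(1,0) = 1·1 = 1
g[3] = 1·max(2,1) = 1·2 = 2
g[4] = 2·max(2,1) = 2·2 = 4
g[5] = 2·max(3,2) = 2·3 = 6
g[6] = 3·max(3,2) = 3·3 = 9
g[7] = 2·max(5,6) = 2·6 = 12
g[8] = 2·max(6,9) = 2·9 = 18
g[9] = 3·max(6,9) = 3·9 = 27
g[10] = 2·max(8,18) = 2·18 = 36
g[11] = 2·max(9,27) = 2·27 = 54
One optimal split: 3 + 3 + 3 + 2; product 3·3·3·2 = 54.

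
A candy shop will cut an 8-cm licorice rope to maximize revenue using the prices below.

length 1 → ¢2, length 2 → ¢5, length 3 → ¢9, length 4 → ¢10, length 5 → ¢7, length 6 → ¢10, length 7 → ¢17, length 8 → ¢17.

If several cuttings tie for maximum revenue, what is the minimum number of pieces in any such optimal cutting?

Let r[k] be the best obtainable value from length k. For each k, try every first piece i and keep the best of price[i] + r[k−i].
r[1] = 2
r[2] = max(2+2, 5+0) = 5
r[3] = max(2+5, 5+2, 9+0) = 9
r[4] = max(2+9, 5+5, 9+2, 10+0) = 11
r[5] = max(2+11, 5+9, 9+5, 10+2, 7+0) = 14
r[6] = max(2+14, 5+11, 9+9, 10+5, 7+2, 10+0) = 18
r[7] = max(2+18, 5+14, 9+11, …, 10+2, 17+0) = 20
r[8] = max(2+20, 5+18, 9+14, …, 17+2, 17+0) = 23
Maximum revenue is ¢23.
Now minimize piece count subject to staying optimal: for each k, pieces[k] = 1 + min over i with p[i]+r[k−i]=r[k] of pieces[k−i].
pieces[5] = 2
pieces[6] = 2
pieces[7] = 3
pieces[8] = 3

3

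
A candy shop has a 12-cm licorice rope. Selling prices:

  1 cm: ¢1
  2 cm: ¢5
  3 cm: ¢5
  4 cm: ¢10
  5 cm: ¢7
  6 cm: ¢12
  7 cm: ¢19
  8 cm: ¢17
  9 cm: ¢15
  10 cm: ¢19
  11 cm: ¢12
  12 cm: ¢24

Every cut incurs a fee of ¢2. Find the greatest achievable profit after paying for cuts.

26

Build r[k] bottom-up: r[k] = max over allowed piece i of (p[i] + r[k−i]) − 2 per cut.
r[1] = 1
r[2] = 5
r[3] = 5
r[4] = 10
r[5] = 9  (first piece 1, then r[4]=10)
r[6] = 13  (first piece 2, then r[4]=10)
r[7] = 19
r[8] = 18  (first piece 1, then r[7]=19)
r[9] = 22  (first piece 2, then r[7]=19)
r[10] = 22  (first piece 3, then r[7]=19)
r[11] = 27  (first piece 4, then r[7]=19)
r[12] = 26  (first piece 1, then r[11]=27)
One optimal plan: pieces 7 + 4 + 1 (2 cuts) → ¢30 − ¢4 = ¢26.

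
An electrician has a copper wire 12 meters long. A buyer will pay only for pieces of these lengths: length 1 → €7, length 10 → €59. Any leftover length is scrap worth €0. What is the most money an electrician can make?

84

Consider every possible first cut. r[k] is the best of p[i]+r[k−i] over all sellable i≤k.
r[1] = 7
r[2] = 14  (first piece 1, then r[1]=7)
r[3] = 21  (first piece 1, then r[2]=14)
r[4] = 28  (first piece 1, then r[3]=21)
r[5] = 35  (first piece 1, then r[4]=28)
r[6] = 42  (first piece 1, then r[5]=35)
r[7] = 49  (first piece 1, then r[6]=42)
r[8] = 56  (first piece 1, then r[7]=49)
r[9] = 63  (first piece 1, then r[8]=56)
r[10] = 70  (first piece 1, then r[9]=63)
r[11] = 77  (first piece 1, then r[10]=70)
r[12] = 84  (first piece 1, then r[11]=77)
One optimal cutting: 1 + 1 + 1 + 1 + 1 + 1 + 1 + 1 + 1 + 1 + 1 + 1 → €84.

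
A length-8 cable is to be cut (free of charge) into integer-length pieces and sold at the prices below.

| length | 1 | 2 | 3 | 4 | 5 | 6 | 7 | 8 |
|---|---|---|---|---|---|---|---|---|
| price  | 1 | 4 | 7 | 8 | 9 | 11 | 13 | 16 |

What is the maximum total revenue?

Let r[k] be the best obtainable value from length k. For each k, try every first piece i and keep the best of price[i] + r[k−i].
r[1] = 1
r[2] = 4
r[3] = 7
r[4] = 8  (first piece 1, then r[3]=7)
r[5] = 11  (first piece 2, then r[3]=7)
r[6] = 14  (first piece 3, then r[3]=7)
r[7] = 15  (first piece 1, then r[6]=14)
r[8] = 18  (first piece 2, then r[6]=14)
One optimal cutting: 3 + 3 + 2 → 7 + 7 + 4 = 18.

18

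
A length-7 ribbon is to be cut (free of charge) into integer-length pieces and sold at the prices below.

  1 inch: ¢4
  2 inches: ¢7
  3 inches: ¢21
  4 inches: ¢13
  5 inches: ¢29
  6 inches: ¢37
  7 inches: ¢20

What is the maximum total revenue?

46

Let r[k] be the best obtainable value from length k. For each k, try every first piece i and keep the best of price[i] + r[k−i].
r[1] = 4
r[2] = max(4+4, 7+0) = 8
r[3] = max(4+8, 7+4, 21+0) = 21
r[4] = max(4+21, 7+8, 21+4, 13+0) = 25
r[5] = max(4+25, 7+21, 21+8, 13+4, 29+0) = 29
r[6] = max(4+29, 7+25, 21+21, 13+8, 29+4, 37+0) = 42
r[7] = max(4+42, 7+29, 21+25, …, 37+4, 20+0) = 46
One optimal cutting: 3 + 3 + 1 → ¢21 + ¢21 + ¢4 = ¢46.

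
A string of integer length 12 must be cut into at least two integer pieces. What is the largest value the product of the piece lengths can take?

Define m[k] = max over 1≤i<k of i · max(k−i, m[k−i]); the inner max lets the remainder stay uncut if that's better.
m[2] = 1×max(1,0) = 1×1 = 1
m[3] = 1×max(2,1) = 1×2 = 2
m[4] = 2×max(2,1) = 2×2 = 4
m[5] = 2×max(3,2) = 2×3 = 6
m[6] = 3×max(3,2) = 3×3 = 9
m[7] = 2×max(5,6) = 2×6 = 12
m[8] = 2×max(6,9) = 2×9 = 18
m[9] = 3×max(6,9) = 3×9 = 27
m[10] = 2×max(8,18) = 2×18 = 36
m[11] = 2×max(9,27) = 2×27 = 54
m[12] = 3×max(9,27) = 3×27 = 81
One optimal split: 3 + 3 + 3 + 3; product 3×3×3×3 = 81.

81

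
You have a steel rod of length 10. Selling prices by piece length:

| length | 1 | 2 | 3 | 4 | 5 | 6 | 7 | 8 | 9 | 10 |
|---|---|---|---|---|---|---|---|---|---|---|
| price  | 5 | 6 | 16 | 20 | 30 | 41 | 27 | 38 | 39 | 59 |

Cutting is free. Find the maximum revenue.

Build r[k] bottom-up: r[k] = max over allowed piece i of (p[i] + r[k−i]).
r[1] = 5
r[2] = max(5+5, 6+0) = 10
r[3] = max(5+10, 6+5, 16+0) = 16
r[4] = max(5+16, 6+10, 16+5, 20+0) = 21
r[5] = max(5+21, 6+16, 16+10, 20+5, 30+0) = 30
r[6] = max(5+30, 6+21, 16+16, 20+10, 30+5, 41+0) = 41
r[7] = max(5+41, 6+30, 16+21, …, 41+5, 27+0) = 46
r[8] = max(5+46, 6+41, 16+30, …, 27+5, 38+0) = 51
r[9] = max(5+51, 6+46, 16+41, …, 38+5, 39+0) = 57
r[10] = max(5+57, 6+51, 16+46, …, 39+5, 59+0) = 62
One optimal cutting: 6 + 3 + 1 → $41 + $16 + $5 = $62.

62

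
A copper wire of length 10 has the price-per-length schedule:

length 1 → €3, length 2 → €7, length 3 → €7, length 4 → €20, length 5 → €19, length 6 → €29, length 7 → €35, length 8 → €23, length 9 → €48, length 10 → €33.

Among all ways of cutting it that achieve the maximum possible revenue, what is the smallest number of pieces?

2

Let r[k] be the best obtainable value from length k. For each k, try every first piece i and keep the best of price[i] + r[k−i].
r[1] = 3
r[2] = 7
r[3] = 10  (first piece 1, then r[2]=7)
r[4] = 20
r[5] = 23  (first piece 1, then r[4]=20)
r[6] = 29
r[7] = 35
r[8] = 40  (first piece 4, then r[4]=20)
r[9] = 48
r[10] = 51  (first piece 1, then r[9]=48)
Maximum revenue is €51.
Now minimize piece count subject to staying optimal: for each k, pieces[k] = 1 + min over i with p[i]+r[k−i]=r[k] of pieces[k−i].
pieces[7] = 1
pieces[8] = 2
pieces[9] = 1
pieces[10] = 2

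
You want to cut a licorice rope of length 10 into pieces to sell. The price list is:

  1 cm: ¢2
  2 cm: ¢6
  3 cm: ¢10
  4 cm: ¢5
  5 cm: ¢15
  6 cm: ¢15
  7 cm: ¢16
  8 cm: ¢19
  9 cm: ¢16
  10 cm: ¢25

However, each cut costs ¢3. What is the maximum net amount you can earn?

Build r[k] bottom-up: r[k] = max over allowed piece i of (p[i] + r[k−i]) − 3 per cut.
r[1] = 2
r[2] = max(2+2-3, 6+0) = 6
r[3] = max(2+6-3, 6+2-3, 10+0) = 10
r[4] = max(2+10-3, 6+6-3, 10+2-3, 5+0) = 9
r[5] = max(2+9-3, 6+10-3, 10+6-3, 5+2-3, 15+0) = 15
r[6] = max(2+15-3, 6+9-3, 10+10-3, 5+6-3, 15+2-3, 15+0) = 17
r[7] = max(2+17-3, 6+15-3, 10+9-3, …, 15+2-3, 16+0) = 18
r[8] = max(2+18-3, 6+17-3, 10+15-3, …, 16+2-3, 19+0) = 22
r[9] = max(2+22-3, 6+18-3, 10+17-3, …, 19+2-3, 16+0) = 24
r[10] = max(2+24-3, 6+22-3, 10+18-3, …, 16+2-3, 25+0) = 27
One optimal plan: pieces 5 + 5 (1 cut) → ¢30 − ¢3 = ¢27.

27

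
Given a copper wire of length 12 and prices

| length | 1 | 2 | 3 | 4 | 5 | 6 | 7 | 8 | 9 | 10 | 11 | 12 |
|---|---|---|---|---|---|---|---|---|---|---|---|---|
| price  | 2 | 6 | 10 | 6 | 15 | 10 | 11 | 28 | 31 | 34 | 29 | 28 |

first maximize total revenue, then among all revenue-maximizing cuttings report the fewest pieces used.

Let r[k] be the best obtainable value from length k. For each k, try every first piece i and keep the best of price[i] + r[k−i].
r[1] = 2
r[2] = 6
r[3] = 10
r[4] = 12  (first piece 1, then r[3]=10)
r[5] = 16  (first piece 2, then r[3]=10)
r[6] = 20  (first piece 3, then r[3]=10)
r[7] = 22  (first piece 1, then r[6]=20)
r[8] = 28
r[9] = 31
r[10] = 34  (first piece 2, then r[8]=28)
r[11] = 38  (first piece 3, then r[8]=28)
r[12] = 41  (first piece 3, then r[9]=31)
Maximum revenue is €41.
Now minimize piece count subject to staying optimal: for each k, pieces[k] = 1 + min over i with p[i]+r[k−i]=r[k] of pieces[k−i].
pieces[9] = 1
pieces[10] = 1
pieces[11] = 2
pieces[12] = 2

2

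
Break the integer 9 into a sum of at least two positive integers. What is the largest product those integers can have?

27

Fill g[k] for k=2..9: at each k try every first piece i and multiply by the better of (k−i) uncut or g[k−i].
g[2] = 1×max(1,0) = 1×1 = 1
g[3] = max(1×2, 2×1) = 2
g[4] = max(1×3, 2×2, 3×1) = 4
g[5] = max(1×4, 2×3, 3×2, 4×1) = 6
g[6] = max(1×6, 2×4, 3×3, 4×2, 5×1) = 9
g[7] = max(1×9, 2×6, 3×4, 4×3, 5×2, 6×1) = 12
g[8] = max(1×12, 2×9, 3×6, …, 6×2, 7×1) = 18
g[9] = max(1×18, 2×12, 3×9, …, 7×2, 8×1) = 27
One optimal split: 3 + 3 + 3; product 3×3×3 = 27.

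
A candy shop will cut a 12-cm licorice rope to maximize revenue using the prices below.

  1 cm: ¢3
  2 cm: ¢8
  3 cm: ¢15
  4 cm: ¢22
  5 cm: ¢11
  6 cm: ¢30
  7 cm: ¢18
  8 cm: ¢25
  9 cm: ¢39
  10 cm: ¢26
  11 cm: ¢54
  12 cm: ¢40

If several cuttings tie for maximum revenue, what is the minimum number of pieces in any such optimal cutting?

3

Let r[k] be the best obtainable value from length k. For each k, try every first piece i and keep the best of price[i] + r[k−i].
r[1] = 3
r[2] = 8
r[3] = 15
r[4] = 22
r[5] = 25  (first piece 1, then r[4]=22)
r[6] = 30  (first piece 2, then r[4]=22)
r[7] = 37  (first piece 3, then r[4]=22)
r[8] = 44  (first piece 4, then r[4]=22)
r[9] = 47  (first piece 1, then r[8]=44)
r[10] = 52  (first piece 2, then r[8]=44)
r[11] = 59  (first piece 3, then r[8]=44)
r[12] = 66  (first piece 4, then r[8]=44)
Maximum revenue is ¢66.
Now minimize piece count subject to staying optimal: for each k, pieces[k] = 1 + min over i with p[i]+r[k−i]=r[k] of pieces[k−i].
pieces[9] = 3
pieces[10] = 2
pieces[11] = 3
pieces[12] = 3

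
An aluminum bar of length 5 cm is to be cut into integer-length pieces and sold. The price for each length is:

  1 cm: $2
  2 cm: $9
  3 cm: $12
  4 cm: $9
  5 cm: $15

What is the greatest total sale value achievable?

21

Consider every possible first cut. v[k] is the best of p[i]+v[k−i] over all sellable i≤k.
v[1] = 2
v[2] = 9
v[3] = 12
v[4] = 18  (first piece 2, then v[2]=9)
v[5] = 21  (first piece 2, then v[3]=12)
One optimal cutting: 3 + 2 → $12 + $9 = $21.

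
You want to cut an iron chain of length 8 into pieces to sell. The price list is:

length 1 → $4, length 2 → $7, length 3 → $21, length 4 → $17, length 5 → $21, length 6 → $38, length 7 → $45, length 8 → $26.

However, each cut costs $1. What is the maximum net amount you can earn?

Build net[k] bottom-up: net[k] = max over allowed piece i of (p[i] + net[k−i]) − 1 per cut.
net[1] = 4
net[2] = 7  (first piece 1, then net[1]=4)
net[3] = 21
net[4] = 24  (first piece 1, then net[3]=21)
net[5] = 27  (first piece 1, then net[4]=24)
net[6] = 41  (first piece 3, then net[3]=21)
net[7] = 45
net[8] = 48  (first piece 1, then net[7]=45)
One optimal plan: pieces 7 + 1 (1 cut) → $49 − $1 = $48.

48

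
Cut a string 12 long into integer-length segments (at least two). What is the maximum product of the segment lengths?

Let f[k] be the best product for length k (with at least one cut). For each first piece i, the rest contributes max(k−i, f[k−i]).
Small cases: f[2]=1, f[3]=2, f[4]=4.
f[5] = 2×max(3,2) = 2×3 = 6
f[6] = 3×max(3,2) = 3×3 = 9
f[7] = 2×max(5,6) = 2×6 = 12
f[8] = 2×max(6,9) = 2×9 = 18
f[9] = 3×max(6,9) = 3×9 = 27
f[10] = 2×max(8,18) = 2×18 = 36
f[11] = 2×max(9,27) = 2×27 = 54
f[12] = 3×max(9,27) = 3×27 = 81
One optimal split: 3 + 3 + 3 + 3; product 3×3×3×3 = 81.

81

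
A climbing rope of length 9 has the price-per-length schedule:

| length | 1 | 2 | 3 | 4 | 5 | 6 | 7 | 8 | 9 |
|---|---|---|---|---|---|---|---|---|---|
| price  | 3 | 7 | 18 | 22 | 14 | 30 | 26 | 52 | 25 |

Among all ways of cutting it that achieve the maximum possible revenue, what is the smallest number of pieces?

2

Build r[k] bottom-up: r[k] = max over allowed piece i of (p[i] + r[k−i]).
r[1] = 3
r[2] = 7
r[3] = 18
r[4] = 22
r[5] = 25  (first piece 1, then r[4]=22)
r[6] = 36  (first piece 3, then r[3]=18)
r[7] = 40  (first piece 3, then r[4]=22)
r[8] = 52
r[9] = 55  (first piece 1, then r[8]=52)
Maximum revenue is €55.
Now minimize piece count subject to staying optimal: for each k, pieces[k] = 1 + min over i with p[i]+r[k−i]=r[k] of pieces[k−i].
pieces[6] = 2
pieces[7] = 2
pieces[8] = 1
pieces[9] = 2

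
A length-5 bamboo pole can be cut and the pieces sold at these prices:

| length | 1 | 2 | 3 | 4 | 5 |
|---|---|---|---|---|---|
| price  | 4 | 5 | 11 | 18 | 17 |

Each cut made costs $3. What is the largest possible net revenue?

19

Let r[k] be the best obtainable value from length k. For each k, try every first piece i and keep the best of price[i] + r[k−i] minus the 3 cut fee when i<k.
r[1] = 4
r[2] = 5  (first piece 1, then r[1]=4)
r[3] = 11
r[4] = 18
r[5] = 19  (first piece 1, then r[4]=18)
One optimal plan: pieces 4 + 1 (1 cut) → $22 − $3 = $19.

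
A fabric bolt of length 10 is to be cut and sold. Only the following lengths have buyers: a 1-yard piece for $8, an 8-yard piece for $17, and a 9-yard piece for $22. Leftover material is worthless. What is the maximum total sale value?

80

Build best[k] bottom-up: best[k] = max over allowed piece i of (p[i] + best[k−i]).
best[1] = 8
best[2] = 16  (first piece 1, then best[1]=8)
best[3] = 24  (first piece 1, then best[2]=16)
best[4] = 32  (first piece 1, then best[3]=24)
best[5] = 40  (first piece 1, then best[4]=32)
best[6] = 48  (first piece 1, then best[5]=40)
best[7] = 56  (first piece 1, then best[6]=48)
best[8] = max(8+56, 17+0) = 64
best[9] = max(8+64, 17+8, 22+0) = 72
best[10] = max(8+72, 17+16, 22+8) = 80
One optimal cutting: 1 + 1 + 1 + 1 + 1 + 1 + 1 + 1 + 1 + 1 → $80.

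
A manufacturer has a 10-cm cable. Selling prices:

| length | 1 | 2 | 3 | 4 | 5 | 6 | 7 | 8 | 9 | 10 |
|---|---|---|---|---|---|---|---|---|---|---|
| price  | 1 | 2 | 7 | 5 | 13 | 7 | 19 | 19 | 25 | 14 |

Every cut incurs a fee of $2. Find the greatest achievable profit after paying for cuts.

Consider every possible first cut. r[k] is the best of p[i]+r[k−i] over all sellable i≤k, charging 2 whenever i<k.
r[1] = 1
r[2] = max(1+1-2, 2+0) = 2
r[3] = max(1+2-2, 2+1-2, 7+0) = 7
r[4] = max(1+7-2, 2+2-2, 7+1-2, 5+0) = 6
r[5] = max(1+6-2, 2+7-2, 7+2-2, 5+1-2, 13+0) = 13
r[6] = max(1+13-2, 2+6-2, 7+7-2, 5+2-2, 13+1-2, 7+0) = 12
r[7] = max(1+12-2, 2+13-2, 7+6-2, …, 7+1-2, 19+0) = 19
r[8] = max(1+19-2, 2+12-2, 7+13-2, …, 19+1-2, 19+0) = 19
r[9] = max(1+19-2, 2+19-2, 7+12-2, …, 19+1-2, 25+0) = 25
r[10] = max(1+25-2, 2+19-2, 7+19-2, …, 25+1-2, 14+0) = 24
One optimal plan: pieces 9 + 1 (1 cut) → $26 − $2 = $24.

24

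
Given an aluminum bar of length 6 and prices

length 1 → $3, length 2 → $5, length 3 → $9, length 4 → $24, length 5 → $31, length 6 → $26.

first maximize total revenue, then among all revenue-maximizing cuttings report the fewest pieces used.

Let r[k] be the best obtainable value from length k. For each k, try every first piece i and keep the best of price[i] + r[k−i].
r[1] = 3
r[2] = 6  (first piece 1, then r[1]=3)
r[3] = 9  (first piece 1, then r[2]=6)
r[4] = 24
r[5] = 31
r[6] = 34  (first piece 1, then r[5]=31)
Maximum revenue is $34.
Now minimize piece count subject to staying optimal: for each k, pieces[k] = 1 + min over i with p[i]+r[k−i]=r[k] of pieces[k−i].
pieces[3] = 1
pieces[4] = 1
pieces[5] = 1
pieces[6] = 2

2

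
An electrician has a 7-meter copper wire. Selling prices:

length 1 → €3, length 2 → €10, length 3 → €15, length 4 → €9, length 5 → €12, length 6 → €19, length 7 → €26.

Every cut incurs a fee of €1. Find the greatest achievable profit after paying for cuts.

Build r[k] bottom-up: r[k] = max over allowed piece i of (p[i] + r[k−i]) − 1 per cut.
r[1] = 3
r[2] = max(3+3-1, 10+0) = 10
r[3] = max(3+10-1, 10+3-1, 15+0) = 15
r[4] = max(3+15-1, 10+10-1, 15+3-1, 9+0) = 19
r[5] = max(3+19-1, 10+15-1, 15+10-1, 9+3-1, 12+0) = 24
r[6] = max(3+24-1, 10+19-1, 15+15-1, 9+10-1, 12+3-1, 19+0) = 29
r[7] = max(3+29-1, 10+24-1, 15+19-1, …, 19+3-1, 26+0) = 33
One optimal plan: pieces 3 + 2 + 2 (2 cuts) → €35 − €2 = €33.

33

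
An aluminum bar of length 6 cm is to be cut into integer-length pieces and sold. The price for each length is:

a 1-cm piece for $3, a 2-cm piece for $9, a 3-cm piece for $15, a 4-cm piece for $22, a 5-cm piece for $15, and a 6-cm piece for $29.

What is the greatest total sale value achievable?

31

Consider every possible first cut. r[k] is the best of p[i]+r[k−i] over all sellable i≤k.
r[1] = 3
r[2] = max(3+3, 9+0) = 9
r[3] = max(3+9, 9+3, 15+0) = 15
r[4] = max(3+15, 9+9, 15+3, 22+0) = 22
r[5] = max(3+22, 9+15, 15+9, 22+3, 15+0) = 25
r[6] = max(3+25, 9+22, 15+15, 22+9, 15+3, 29+0) = 31
One optimal cutting: 4 + 2 → $22 + $9 = $31.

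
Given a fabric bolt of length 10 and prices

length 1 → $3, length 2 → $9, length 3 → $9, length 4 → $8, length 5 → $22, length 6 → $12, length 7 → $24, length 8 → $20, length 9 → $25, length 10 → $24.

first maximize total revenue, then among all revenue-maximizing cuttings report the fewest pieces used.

Let r[k] be the best obtainable value from length k. For each k, try every first piece i and keep the best of price[i] + r[k−i].
r[1] = 3
r[2] = 9
r[3] = 12  (first piece 1, then r[2]=9)
r[4] = 18  (first piece 2, then r[2]=9)
r[5] = 22
r[6] = 27  (first piece 2, then r[4]=18)
r[7] = 31  (first piece 2, then r[5]=22)
r[8] = 36  (first piece 2, then r[6]=27)
r[9] = 40  (first piece 2, then r[7]=31)
r[10] = 45  (first piece 2, then r[8]=36)
Maximum revenue is $45.
Now minimize piece count subject to staying optimal: for each k, pieces[k] = 1 + min over i with p[i]+r[k−i]=r[k] of pieces[k−i].
pieces[7] = 2
pieces[8] = 4
pieces[9] = 3
pieces[10] = 5

5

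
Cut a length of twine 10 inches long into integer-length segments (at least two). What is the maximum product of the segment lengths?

Define prod[k] = max over 1≤i<k of i · max(k−i, prod[k−i]); the inner max lets the remainder stay uncut if that's better.
prod[2] = 1*max(1,0) = 1*1 = 1
prod[3] = 1*max(2,1) = 1*2 = 2
prod[4] = 2*max(2,1) = 2*2 = 4
prod[5] = 2*max(3,2) = 2*3 = 6
prod[6] = 3*max(3,2) = 3*3 = 9
prod[7] = 2*max(5,6) = 2*6 = 12
prod[8] = 2*max(6,9) = 2*9 = 18
prod[9] = 3*max(6,9) = 3*9 = 27
prod[10] = 2*max(8,18) = 2*18 = 36
One optimal split: 3 + 3 + 2 + 2; product 3*3*2*2 = 36.

36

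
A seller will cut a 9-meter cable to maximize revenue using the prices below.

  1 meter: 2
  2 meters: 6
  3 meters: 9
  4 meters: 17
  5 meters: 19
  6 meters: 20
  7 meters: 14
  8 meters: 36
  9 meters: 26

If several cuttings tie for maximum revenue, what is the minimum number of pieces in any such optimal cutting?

Consider every possible first cut. r[k] is the best of p[i]+r[k−i] over all sellable i≤k.
r[1] = 2
r[2] = max(2+2, 6+0) = 6
r[3] = max(2+6, 6+2, 9+0) = 9
r[4] = max(2+9, 6+6, 9+2, 17+0) = 17
r[5] = max(2+17, 6+9, 9+6, 17+2, 19+0) = 19
r[6] = max(2+19, 6+17, 9+9, 17+6, 19+2, 20+0) = 23
r[7] = max(2+23, 6+19, 9+17, …, 20+2, 14+0) = 26
r[8] = max(2+26, 6+23, 9+19, …, 14+2, 36+0) = 36
r[9] = max(2+36, 6+26, 9+23, …, 36+2, 26+0) = 38
Maximum revenue is 38.
Now minimize piece count subject to staying optimal: for each k, pieces[k] = 1 + min over i with p[i]+r[k−i]=r[k] of pieces[k−i].
pieces[6] = 2
pieces[7] = 2
pieces[8] = 1
pieces[9] = 2

2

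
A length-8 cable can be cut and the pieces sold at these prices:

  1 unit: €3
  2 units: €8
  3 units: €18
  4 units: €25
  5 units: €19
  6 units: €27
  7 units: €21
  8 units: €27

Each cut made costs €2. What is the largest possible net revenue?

48

Build v[k] bottom-up: v[k] = max over allowed piece i of (p[i] + v[k−i]) − 2 per cut.
v[1] = 3
v[2] = max(3+3-2, 8+0) = 8
v[3] = max(3+8-2, 8+3-2, 18+0) = 18
v[4] = max(3+18-2, 8+8-2, 18+3-2, 25+0) = 25
v[5] = max(3+25-2, 8+18-2, 18+8-2, 25+3-2, 19+0) = 26
v[6] = max(3+26-2, 8+25-2, 18+18-2, 25+8-2, 19+3-2, 27+0) = 34
v[7] = max(3+34-2, 8+26-2, 18+25-2, …, 27+3-2, 21+0) = 41
v[8] = max(3+41-2, 8+34-2, 18+26-2, …, 21+3-2, 27+0) = 48
One optimal plan: pieces 4 + 4 (1 cut) → €50 − €2 = €48.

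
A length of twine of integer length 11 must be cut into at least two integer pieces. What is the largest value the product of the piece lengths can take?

54

Define m[k] = max over 1≤i<k of i · max(k−i, m[k−i]); the inner max lets the remainder stay uncut if that's better.
Small cases: m[2]=1, m[3]=2, m[4]=4, m[5]=6.
m[6] = 3·max(3,2) = 3·3 = 9
m[7] = 2·max(5,6) = 2·6 = 12
m[8] = 2·max(6,9) = 2·9 = 18
m[9] = 3·max(6,9) = 3·9 = 27
m[10] = 2·max(8,18) = 2·18 = 36
m[11] = 2·max(9,27) = 2·27 = 54
One optimal split: 3 + 3 + 3 + 2; product 3·3·3·2 = 54.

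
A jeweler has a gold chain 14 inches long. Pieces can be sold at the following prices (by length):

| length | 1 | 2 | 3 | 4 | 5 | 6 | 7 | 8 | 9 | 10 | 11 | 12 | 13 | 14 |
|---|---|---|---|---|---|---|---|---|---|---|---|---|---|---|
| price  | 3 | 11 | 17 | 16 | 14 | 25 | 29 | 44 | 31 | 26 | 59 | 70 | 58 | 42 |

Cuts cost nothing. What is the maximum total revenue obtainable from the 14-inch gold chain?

81

Build best[k] bottom-up: best[k] = max over allowed piece i of (p[i] + best[k−i]).
best[1] = 3
best[2] = 11
best[3] = 17
best[4] = 22  (first piece 2, then best[2]=11)
best[5] = 28  (first piece 2, then best[3]=17)
best[6] = 34  (first piece 3, then best[3]=17)
best[7] = 39  (first piece 2, then best[5]=28)
best[8] = 45  (first piece 2, then best[6]=34)
best[9] = 51  (first piece 3, then best[6]=34)
best[10] = 56  (first piece 2, then best[8]=45)
best[11] = 62  (first piece 2, then best[9]=51)
best[12] = 70
best[13] = 73  (first piece 1, then best[12]=70)
best[14] = 81  (first piece 2, then best[12]=70)
One optimal cutting: 12 + 2 → $70 + $11 = $81.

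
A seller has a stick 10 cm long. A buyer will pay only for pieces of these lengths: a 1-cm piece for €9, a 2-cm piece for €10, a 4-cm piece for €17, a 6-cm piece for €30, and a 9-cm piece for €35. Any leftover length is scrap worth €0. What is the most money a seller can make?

Consider every possible first cut. r[k] is the best of p[i]+r[k−i] over all sellable i≤k.
r[1] = 9
r[2] = 18  (first piece 1, then r[1]=9)
r[3] = 27  (first piece 1, then r[2]=18)
r[4] = 36  (first piece 1, then r[3]=27)
r[5] = 45  (first piece 1, then r[4]=36)
r[6] = 54  (first piece 1, then r[5]=45)
r[7] = 63  (first piece 1, then r[6]=54)
r[8] = 72  (first piece 1, then r[7]=63)
r[9] = 81  (first piece 1, then r[8]=72)
r[10] = 90  (first piece 1, then r[9]=81)
One optimal cutting: 1 + 1 + 1 + 1 + 1 + 1 + 1 + 1 + 1 + 1 → €90.

90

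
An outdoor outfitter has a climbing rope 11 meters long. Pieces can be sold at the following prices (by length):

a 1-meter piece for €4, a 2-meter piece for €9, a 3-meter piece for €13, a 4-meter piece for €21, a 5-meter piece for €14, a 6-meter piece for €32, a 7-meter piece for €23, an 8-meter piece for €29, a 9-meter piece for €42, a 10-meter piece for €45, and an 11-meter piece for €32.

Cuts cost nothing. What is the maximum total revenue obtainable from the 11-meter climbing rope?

57

Build R[k] bottom-up: R[k] = max over allowed piece i of (p[i] + R[k−i]).
R[1] = 4
R[2] = max(4+4, 9+0) = 9
R[3] = max(4+9, 9+4, 13+0) = 13
R[4] = max(4+13, 9+9, 13+4, 21+0) = 21
R[5] = max(4+21, 9+13, 13+9, 21+4, 14+0) = 25
R[6] = max(4+25, 9+21, 13+13, 21+9, 14+4, 32+0) = 32
R[7] = max(4+32, 9+25, 13+21, …, 32+4, 23+0) = 36
R[8] = max(4+36, 9+32, 13+25, …, 23+4, 29+0) = 42
R[9] = max(4+42, 9+36, 13+32, …, 29+4, 42+0) = 46
R[10] = max(4+46, 9+42, 13+36, …, 42+4, 45+0) = 53
R[11] = max(4+53, 9+46, 13+42, …, 45+4, 32+0) = 57
One optimal cutting: 6 + 4 + 1 → €32 + €21 + €4 = €57.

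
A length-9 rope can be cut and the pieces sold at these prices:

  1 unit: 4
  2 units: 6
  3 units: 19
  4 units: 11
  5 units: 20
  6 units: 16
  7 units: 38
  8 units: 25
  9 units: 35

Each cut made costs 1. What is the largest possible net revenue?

55

Let v[k] be the best obtainable value from length k. For each k, try every first piece i and keep the best of price[i] + v[k−i] minus the 1 cut fee when i<k.
v[1] = 4
v[2] = 7  (first piece 1, then v[1]=4)
v[3] = 19
v[4] = 22  (first piece 1, then v[3]=19)
v[5] = 25  (first piece 1, then v[4]=22)
v[6] = 37  (first piece 3, then v[3]=19)
v[7] = 40  (first piece 1, then v[6]=37)
v[8] = 43  (first piece 1, then v[7]=40)
v[9] = 55  (first piece 3, then v[6]=37)
One optimal plan: pieces 3 + 3 + 3 (2 cuts) → 57 − 2 = 55.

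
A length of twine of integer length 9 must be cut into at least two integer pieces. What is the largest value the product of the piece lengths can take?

Define f[k] = max over 1≤i<k of i · max(k−i, f[k−i]); the inner max lets the remainder stay uncut if that's better.
f[2] = 1×max(1,0) = 1×1 = 1
f[3] = max(1×2, 2×1) = 2
f[4] = max(1×3, 2×2, 3×1) = 4
f[5] = max(1×4, 2×3, 3×2, 4×1) = 6
f[6] = max(1×6, 2×4, 3×3, 4×2, 5×1) = 9
f[7] = max(1×9, 2×6, 3×4, 4×3, 5×2, 6×1) = 12
f[8] = max(1×12, 2×9, 3×6, …, 6×2, 7×1) = 18
f[9] = max(1×18, 2×12, 3×9, …, 7×2, 8×1) = 27
One optimal split: 3 + 3 + 3; product 3×3×3 = 27.

27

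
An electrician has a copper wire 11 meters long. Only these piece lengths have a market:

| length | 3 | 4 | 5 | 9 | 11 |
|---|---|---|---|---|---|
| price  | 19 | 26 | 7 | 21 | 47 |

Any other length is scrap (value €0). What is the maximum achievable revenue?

71

Let best[k] be the best obtainable value from length k. For each k, try every first piece i and keep the best of price[i] + best[k−i].
best[1] = 0
best[2] = 0
best[3] = 19
best[4] = 26
best[5] = 26
best[6] = 38  (first piece 3, then best[3]=19)
best[7] = 45  (first piece 3, then best[4]=26)
best[8] = 52  (first piece 4, then best[4]=26)
best[9] = 57  (first piece 3, then best[6]=38)
best[10] = 64  (first piece 3, then best[7]=45)
best[11] = 71  (first piece 3, then best[8]=52)
One optimal cutting: 4 + 4 + 3 → €71.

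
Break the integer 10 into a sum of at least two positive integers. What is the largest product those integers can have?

36

Let f[k] be the best product for length k (with at least one cut). For each first piece i, the rest contributes max(k−i, f[k−i]).
f[2] = 1×max(1,0) = 1×1 = 1
f[3] = 1×max(2,1) = 1×2 = 2
f[4] = 2×max(2,1) = 2×2 = 4
f[5] = 2×max(3,2) = 2×3 = 6
f[6] = 3×max(3,2) = 3×3 = 9
f[7] = 2×max(5,6) = 2×6 = 12
f[8] = 2×max(6,9) = 2×9 = 18
f[9] = 3×max(6,9) = 3×9 = 27
f[10] = 2×max(8,18) = 2×18 = 36
One optimal split: 3 + 3 + 2 + 2; product 3×3×2×2 = 36.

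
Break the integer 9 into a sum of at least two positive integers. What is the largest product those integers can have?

27

Fill f[k] for k=2..9: at each k try every first piece i and multiply by the better of (k−i) uncut or f[k−i].
f[2] = 1×max(1,0) = 1×1 = 1
f[3] = 1×max(2,1) = 1×2 = 2
f[4] = 2×max(2,1) = 2×2 = 4
f[5] = 2×max(3,2) = 2×3 = 6
f[6] = 3×max(3,2) = 3×3 = 9
f[7] = 2×max(5,6) = 2×6 = 12
f[8] = 2×max(6,9) = 2×9 = 18
f[9] = 3×max(6,9) = 3×9 = 27
One optimal split: 3 + 3 + 3; product 3×3×3 = 27.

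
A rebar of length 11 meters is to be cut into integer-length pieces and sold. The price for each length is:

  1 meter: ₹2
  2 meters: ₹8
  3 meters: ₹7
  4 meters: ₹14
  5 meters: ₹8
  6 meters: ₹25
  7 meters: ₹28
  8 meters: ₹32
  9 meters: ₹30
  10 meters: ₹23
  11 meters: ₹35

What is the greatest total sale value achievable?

44

Consider every possible first cut. r[k] is the best of p[i]+r[k−i] over all sellable i≤k.
r[1] = 2
r[2] = 8
r[3] = 10  (first piece 1, then r[2]=8)
r[4] = 16  (first piece 2, then r[2]=8)
r[5] = 18  (first piece 1, then r[4]=16)
r[6] = 25
r[7] = 28
r[8] = 33  (first piece 2, then r[6]=25)
r[9] = 36  (first piece 2, then r[7]=28)
r[10] = 41  (first piece 2, then r[8]=33)
r[11] = 44  (first piece 2, then r[9]=36)
One optimal cutting: 7 + 2 + 2 → ₹28 + ₹8 + ₹8 = ₹44.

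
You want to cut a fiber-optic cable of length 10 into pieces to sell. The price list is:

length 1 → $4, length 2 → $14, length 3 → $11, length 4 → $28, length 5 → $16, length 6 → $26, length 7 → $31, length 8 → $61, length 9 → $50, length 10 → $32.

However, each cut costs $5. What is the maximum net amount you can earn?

70

Consider every possible first cut. net[k] is the best of p[i]+net[k−i] over all sellable i≤k, charging 5 whenever i<k.
net[1] = 4
net[2] = 14
net[3] = 13  (first piece 1, then net[2]=14)
net[4] = 28
net[5] = 27  (first piece 1, then net[4]=28)
net[6] = 37  (first piece 2, then net[4]=28)
net[7] = 36  (first piece 1, then net[6]=37)
net[8] = 61
net[9] = 60  (first piece 1, then net[8]=61)
net[10] = 70  (first piece 2, then net[8]=61)
One optimal plan: pieces 8 + 2 (1 cut) → $75 − $5 = $70.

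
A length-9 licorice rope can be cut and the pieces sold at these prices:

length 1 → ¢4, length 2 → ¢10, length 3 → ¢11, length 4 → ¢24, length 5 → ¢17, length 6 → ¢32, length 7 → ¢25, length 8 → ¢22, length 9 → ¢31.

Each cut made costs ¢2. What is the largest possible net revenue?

Consider every possible first cut. r[k] is the best of p[i]+r[k−i] over all sellable i≤k, charging 2 whenever i<k.
r[1] = 4
r[2] = max(4+4-2, 10+0) = 10
r[3] = max(4+10-2, 10+4-2, 11+0) = 12
r[4] = max(4+12-2, 10+10-2, 11+4-2, 24+0) = 24
r[5] = max(4+24-2, 10+12-2, 11+10-2, 24+4-2, 17+0) = 26
r[6] = max(4+26-2, 10+24-2, 11+12-2, 24+10-2, 17+4-2, 32+0) = 32
r[7] = max(4+32-2, 10+26-2, 11+24-2, …, 32+4-2, 25+0) = 34
r[8] = max(4+34-2, 10+32-2, 11+26-2, …, 25+4-2, 22+0) = 46
r[9] = max(4+46-2, 10+34-2, 11+32-2, …, 22+4-2, 31+0) = 48
One optimal plan: pieces 4 + 4 + 1 (2 cuts) → ¢52 − ¢4 = ¢48.

48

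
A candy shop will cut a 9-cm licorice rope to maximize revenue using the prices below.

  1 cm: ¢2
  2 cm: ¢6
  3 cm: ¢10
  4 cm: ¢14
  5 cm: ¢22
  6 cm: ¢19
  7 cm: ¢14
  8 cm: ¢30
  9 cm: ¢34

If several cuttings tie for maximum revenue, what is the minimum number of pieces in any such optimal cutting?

2

Let r[k] be the best obtainable value from length k. For each k, try every first piece i and keep the best of price[i] + r[k−i].
r[1] = 2
r[2] = 6
r[3] = 10
r[4] = 14
r[5] = 22
r[6] = 24  (first piece 1, then r[5]=22)
r[7] = 28  (first piece 2, then r[5]=22)
r[8] = 32  (first piece 3, then r[5]=22)
r[9] = 36  (first piece 4, then r[5]=22)
Maximum revenue is ¢36.
Now minimize piece count subject to staying optimal: for each k, pieces[k] = 1 + min over i with p[i]+r[k−i]=r[k] of pieces[k−i].
pieces[6] = 2
pieces[7] = 2
pieces[8] = 2
pieces[9] = 2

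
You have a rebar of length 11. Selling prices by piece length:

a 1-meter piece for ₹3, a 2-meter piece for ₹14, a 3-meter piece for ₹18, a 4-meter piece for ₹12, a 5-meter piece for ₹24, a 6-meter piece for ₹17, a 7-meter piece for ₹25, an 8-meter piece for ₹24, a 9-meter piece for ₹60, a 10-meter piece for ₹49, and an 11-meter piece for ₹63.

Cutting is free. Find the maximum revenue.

Build r[k] bottom-up: r[k] = max over allowed piece i of (p[i] + r[k−i]).
r[1] = 3
r[2] = max(3+3, 14+0) = 14
r[3] = max(3+14, 14+3, 18+0) = 18
r[4] = max(3+18, 14+14, 18+3, 12+0) = 28
r[5] = max(3+28, 14+18, 18+14, 12+3, 24+0) = 32
r[6] = max(3+32, 14+28, 18+18, 12+14, 24+3, 17+0) = 42
r[7] = max(3+42, 14+32, 18+28, …, 17+3, 25+0) = 46
r[8] = max(3+46, 14+42, 18+32, …, 25+3, 24+0) = 56
r[9] = max(3+56, 14+46, 18+42, …, 24+3, 60+0) = 60
r[10] = max(3+60, 14+56, 18+46, …, 60+3, 49+0) = 70
r[11] = max(3+70, 14+60, 18+56, …, 49+3, 63+0) = 74
One optimal cutting: 3 + 2 + 2 + 2 + 2 → ₹18 + ₹14 + ₹14 + ₹14 + ₹14 = ₹74.

74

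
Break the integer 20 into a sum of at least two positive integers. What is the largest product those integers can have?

1458

Let f[k] be the best product for length k (with at least one cut). For each first piece i, the rest contributes max(k−i, f[k−i]).
f[2] = 1·max(1,0) = 1·1 = 1
f[3] = 1·max(2,1) = 1·2 = 2
f[4] = 2·max(2,1) = 2·2 = 4
f[5] = 2·max(3,2) = 2·3 = 6
f[6] = 3·max(3,2) = 3·3 = 9
f[7] = 2·max(5,6) = 2·6 = 12
f[8] = 2·max(6,9) = 2·9 = 18
f[9] = 3·max(6,9) = 3·9 = 27
f[10] = 2·max(8,18) = 2·18 = 36
f[11] = 2·max(9,27) = 2·27 = 54
f[12] = 3·max(9,27) = 3·27 = 81
f[13] = 2·max(11,54) = 2·54 = 108
f[14] = 2·max(12,81) = 2·81 = 162
f[15] = 3·max(12,81) = 3·81 = 243
f[16] = 2·max(14,162) = 2·162 = 324
f[17] = 2·max(15,243) = 2·243 = 486
f[18] = 3·max(15,243) = 3·243 = 729
f[19] = 2·max(17,486) = 2·486 = 972
f[20] = 2·max(18,729) = 2·729 = 1458
One optimal split: 3 + 3 + 3 + 3 + 3 + 3 + 2; product 3·3·3·3·3·3·2 = 1458.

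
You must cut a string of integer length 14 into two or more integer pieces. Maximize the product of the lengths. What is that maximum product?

162

Let P[k] be the best product for length k (with at least one cut). For each first piece i, the rest contributes max(k−i, P[k−i]).
P[2] = 1·max(1,0) = 1·1 = 1
P[3] = 1·max(2,1) = 1·2 = 2
P[4] = 2·max(2,1) = 2·2 = 4
P[5] = 2·max(3,2) = 2·3 = 6
P[6] = 3·max(3,2) = 3·3 = 9
P[7] = 2·max(5,6) = 2·6 = 12
P[8] = 2·max(6,9) = 2·9 = 18
P[9] = 3·max(6,9) = 3·9 = 27
P[10] = 2·max(8,18) = 2·18 = 36
P[11] = 2·max(9,27) = 2·27 = 54
P[12] = 3·max(9,27) = 3·27 = 81
P[13] = 2·max(11,54) = 2·54 = 108
P[14] = 2·max(12,81) = 2·81 = 162
One optimal split: 3 + 3 + 3 + 3 + 2; product 3·3·3·3·2 = 162.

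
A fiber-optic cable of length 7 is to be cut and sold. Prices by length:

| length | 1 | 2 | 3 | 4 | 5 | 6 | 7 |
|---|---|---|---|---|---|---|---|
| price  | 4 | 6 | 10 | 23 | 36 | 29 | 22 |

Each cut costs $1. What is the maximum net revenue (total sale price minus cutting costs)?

Build v[k] bottom-up: v[k] = max over allowed piece i of (p[i] + v[k−i]) − 1 per cut.
v[1] = 4
v[2] = max(4+4-1, 6+0) = 7
v[3] = max(4+7-1, 6+4-1, 10+0) = 10
v[4] = max(4+10-1, 6+7-1, 10+4-1, 23+0) = 23
v[5] = max(4+23-1, 6+10-1, 10+7-1, 23+4-1, 36+0) = 36
v[6] = max(4+36-1, 6+23-1, 10+10-1, 23+7-1, 36+4-1, 29+0) = 39
v[7] = max(4+39-1, 6+36-1, 10+23-1, …, 29+4-1, 22+0) = 42
One optimal plan: pieces 5 + 1 + 1 (2 cuts) → $44 − $2 = $42.

42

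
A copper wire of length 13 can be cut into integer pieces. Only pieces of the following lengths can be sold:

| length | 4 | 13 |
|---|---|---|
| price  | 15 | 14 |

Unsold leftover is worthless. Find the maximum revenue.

45

Build f[k] bottom-up: f[k] = max over allowed piece i of (p[i] + f[k−i]).
f[1] = 0
f[2] = 0
f[3] = 0
f[4] = 15
f[5] = 15
f[6] = 15
f[7] = 15
f[8] = 30  (first piece 4, then f[4]=15)
f[9] = 30
f[10] = 30
f[11] = 30
f[12] = 45  (first piece 4, then f[8]=30)
f[13] = max(15+30, 14+0) = 45
One optimal cutting: pieces 4 + 4 + 4 with 1 meter of scrap → €45.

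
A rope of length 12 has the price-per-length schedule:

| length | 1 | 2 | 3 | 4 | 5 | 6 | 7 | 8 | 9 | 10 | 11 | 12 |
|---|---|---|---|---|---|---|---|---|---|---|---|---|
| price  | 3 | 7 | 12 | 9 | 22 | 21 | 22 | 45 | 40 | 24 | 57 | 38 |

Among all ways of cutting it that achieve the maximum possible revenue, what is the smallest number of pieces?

2

Consider every possible first cut. r[k] is the best of p[i]+r[k−i] over all sellable i≤k.
r[1] = 3
r[2] = max(3+3, 7+0) = 7
r[3] = max(3+7, 7+3, 12+0) = 12
r[4] = max(3+12, 7+7, 12+3, 9+0) = 15
r[5] = max(3+15, 7+12, 12+7, 9+3, 22+0) = 22
r[6] = max(3+22, 7+15, 12+12, 9+7, 22+3, 21+0) = 25
r[7] = max(3+25, 7+22, 12+15, …, 21+3, 22+0) = 29
r[8] = max(3+29, 7+25, 12+22, …, 22+3, 45+0) = 45
r[9] = max(3+45, 7+29, 12+25, …, 45+3, 40+0) = 48
r[10] = max(3+48, 7+45, 12+29, …, 40+3, 24+0) = 52
r[11] = max(3+52, 7+48, 12+45, …, 24+3, 57+0) = 57
r[12] = max(3+57, 7+52, 12+48, …, 57+3, 38+0) = 60
Maximum revenue is $60.
Now minimize piece count subject to staying optimal: for each k, pieces[k] = 1 + min over i with p[i]+r[k−i]=r[k] of pieces[k−i].
pieces[9] = 2
pieces[10] = 2
pieces[11] = 1
pieces[12] = 2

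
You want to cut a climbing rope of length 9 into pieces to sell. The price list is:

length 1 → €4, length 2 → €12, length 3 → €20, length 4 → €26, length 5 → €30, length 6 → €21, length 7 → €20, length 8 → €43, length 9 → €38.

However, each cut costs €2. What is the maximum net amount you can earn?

Build net[k] bottom-up: net[k] = max over allowed piece i of (p[i] + net[k−i]) − 2 per cut.
net[1] = 4
net[2] = max(4+4-2, 12+0) = 12
net[3] = max(4+12-2, 12+4-2, 20+0) = 20
net[4] = max(4+20-2, 12+12-2, 20+4-2, 26+0) = 26
net[5] = max(4+26-2, 12+20-2, 20+12-2, 26+4-2, 30+0) = 30
net[6] = max(4+30-2, 12+26-2, 20+20-2, 26+12-2, 30+4-2, 21+0) = 38
net[7] = max(4+38-2, 12+30-2, 20+26-2, …, 21+4-2, 20+0) = 44
net[8] = max(4+44-2, 12+38-2, 20+30-2, …, 20+4-2, 43+0) = 50
net[9] = max(4+50-2, 12+44-2, 20+38-2, …, 43+4-2, 38+0) = 56
One optimal plan: pieces 3 + 3 + 3 (2 cuts) → €60 − €4 = €56.

56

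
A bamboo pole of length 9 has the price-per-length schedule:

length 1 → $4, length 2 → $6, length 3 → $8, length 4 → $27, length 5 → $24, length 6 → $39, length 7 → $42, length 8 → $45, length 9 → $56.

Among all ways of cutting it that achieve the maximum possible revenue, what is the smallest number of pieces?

Consider every possible first cut. r[k] is the best of p[i]+r[k−i] over all sellable i≤k.
r[1] = 4
r[2] = max(4+4, 6+0) = 8
r[3] = max(4+8, 6+4, 8+0) = 12
r[4] = max(4+12, 6+8, 8+4, 27+0) = 27
r[5] = max(4+27, 6+12, 8+8, 27+4, 24+0) = 31
r[6] = max(4+31, 6+27, 8+12, 27+8, 24+4, 39+0) = 39
r[7] = max(4+39, 6+31, 8+27, …, 39+4, 42+0) = 43
r[8] = max(4+43, 6+39, 8+31, …, 42+4, 45+0) = 54
r[9] = max(4+54, 6+43, 8+39, …, 45+4, 56+0) = 58
Maximum revenue is $58.
Now minimize piece count subject to staying optimal: for each k, pieces[k] = 1 + min over i with p[i]+r[k−i]=r[k] of pieces[k−i].
pieces[6] = 1
pieces[7] = 2
pieces[8] = 2
pieces[9] = 3

3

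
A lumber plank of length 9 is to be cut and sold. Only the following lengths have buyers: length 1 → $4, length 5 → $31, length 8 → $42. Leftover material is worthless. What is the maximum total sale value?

Build r[k] bottom-up: r[k] = max over allowed piece i of (p[i] + r[k−i]).
r[1] = 4
r[2] = 8  (first piece 1, then r[1]=4)
r[3] = 12  (first piece 1, then r[2]=8)
r[4] = 16  (first piece 1, then r[3]=12)
r[5] = 31
r[6] = 35  (first piece 1, then r[5]=31)
r[7] = 39  (first piece 1, then r[6]=35)
r[8] = 43  (first piece 1, then r[7]=39)
r[9] = 47  (first piece 1, then r[8]=43)
One optimal cutting: 5 + 1 + 1 + 1 + 1 → $47.

47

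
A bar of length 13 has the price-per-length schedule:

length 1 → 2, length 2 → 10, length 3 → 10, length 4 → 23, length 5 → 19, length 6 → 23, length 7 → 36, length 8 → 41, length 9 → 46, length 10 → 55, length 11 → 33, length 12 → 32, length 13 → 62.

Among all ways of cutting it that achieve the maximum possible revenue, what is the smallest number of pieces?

Build r[k] bottom-up: r[k] = max over allowed piece i of (p[i] + r[k−i]).
r[1] = 2
r[2] = 10
r[3] = 12  (first piece 1, then r[2]=10)
r[4] = 23
r[5] = 25  (first piece 1, then r[4]=23)
r[6] = 33  (first piece 2, then r[4]=23)
r[7] = 36
r[8] = 46  (first piece 4, then r[4]=23)
r[9] = 48  (first piece 1, then r[8]=46)
r[10] = 56  (first piece 2, then r[8]=46)
r[11] = 59  (first piece 4, then r[7]=36)
r[12] = 69  (first piece 4, then r[8]=46)
r[13] = 71  (first piece 1, then r[12]=69)
Maximum revenue is 71.
Now minimize piece count subject to staying optimal: for each k, pieces[k] = 1 + min over i with p[i]+r[k−i]=r[k] of pieces[k−i].
pieces[10] = 3
pieces[11] = 2
pieces[12] = 3
pieces[13] = 4

4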